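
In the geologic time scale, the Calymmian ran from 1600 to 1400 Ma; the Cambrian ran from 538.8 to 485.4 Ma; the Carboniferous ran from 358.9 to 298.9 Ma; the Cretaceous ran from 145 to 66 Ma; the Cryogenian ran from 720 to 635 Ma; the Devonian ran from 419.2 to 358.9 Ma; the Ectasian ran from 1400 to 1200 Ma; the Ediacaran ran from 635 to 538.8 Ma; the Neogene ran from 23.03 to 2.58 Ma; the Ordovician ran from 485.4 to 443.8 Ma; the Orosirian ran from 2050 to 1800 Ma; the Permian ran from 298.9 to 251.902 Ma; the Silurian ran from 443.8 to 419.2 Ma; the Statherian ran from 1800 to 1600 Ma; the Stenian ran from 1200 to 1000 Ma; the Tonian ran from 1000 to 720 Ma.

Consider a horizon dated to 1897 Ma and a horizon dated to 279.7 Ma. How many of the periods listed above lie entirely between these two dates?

The older date is 1897 Ma and the younger is 279.7 Ma.
Periods with start < 1897 and end > 279.7 Ma: Statherian (1800–1600), Calymmian (1600–1400), Ectasian (1400–1200), Stenian (1200–1000), Tonian (1000–720), Cryogenian (720–635), Ediacaran (635–538.8), Cambrian (538.8–485.4), Ordovician (485.4–443.8), Silurian (443.8–419.2), Devonian (419.2–358.9), Carboniferous (358.9–298.9).
That is 12 complete periods.

12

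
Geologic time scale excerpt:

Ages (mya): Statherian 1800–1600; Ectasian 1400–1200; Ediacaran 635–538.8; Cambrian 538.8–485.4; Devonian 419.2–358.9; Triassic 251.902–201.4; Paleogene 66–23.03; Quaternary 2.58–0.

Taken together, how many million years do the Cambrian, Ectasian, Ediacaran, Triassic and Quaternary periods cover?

Each duration: Cambrian = 53.4; Ectasian = 200; Ediacaran = 96.2; Triassic = 50.502; Quaternary = 2.58.
Sum: 53.4 + 200 + 96.2 + 50.502 + 2.58 = 402.682 Myr.

402.682 million years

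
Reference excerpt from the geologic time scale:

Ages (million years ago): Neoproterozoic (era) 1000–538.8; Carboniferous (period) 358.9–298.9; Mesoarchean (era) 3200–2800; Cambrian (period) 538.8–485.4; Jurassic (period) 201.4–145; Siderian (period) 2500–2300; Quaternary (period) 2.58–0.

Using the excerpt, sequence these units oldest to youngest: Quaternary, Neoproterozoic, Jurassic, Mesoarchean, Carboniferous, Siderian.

Mesoarchean → Siderian → Neoproterozoic → Carboniferous → Jurassic → Quaternary

Sorting by start age (descending Ma, since larger Ma = older): Mesoarchean began 3200, Siderian began 2500, Neoproterozoic began 1000, Carboniferous began 358.9, Jurassic began 201.4, Quaternary began 2.58.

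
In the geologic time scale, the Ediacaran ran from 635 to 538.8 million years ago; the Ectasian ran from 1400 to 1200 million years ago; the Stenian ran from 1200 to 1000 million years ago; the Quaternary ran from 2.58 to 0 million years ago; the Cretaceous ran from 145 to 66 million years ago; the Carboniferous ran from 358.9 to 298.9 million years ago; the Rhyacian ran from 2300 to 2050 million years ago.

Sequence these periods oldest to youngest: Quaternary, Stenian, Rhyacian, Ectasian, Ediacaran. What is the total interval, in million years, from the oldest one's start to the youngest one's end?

Start ages (Ma): Rhyacian 2300, Ectasian 1400, Stenian 1200, Ediacaran 635, Quaternary 2.58.
Ordered oldest to youngest: Rhyacian, Ectasian, Stenian, Ediacaran, Quaternary.
Span = 2300 − 0 = 2300 Myr.

Rhyacian, Ectasian, Stenian, Ediacaran, Quaternary; total span 2300 Myr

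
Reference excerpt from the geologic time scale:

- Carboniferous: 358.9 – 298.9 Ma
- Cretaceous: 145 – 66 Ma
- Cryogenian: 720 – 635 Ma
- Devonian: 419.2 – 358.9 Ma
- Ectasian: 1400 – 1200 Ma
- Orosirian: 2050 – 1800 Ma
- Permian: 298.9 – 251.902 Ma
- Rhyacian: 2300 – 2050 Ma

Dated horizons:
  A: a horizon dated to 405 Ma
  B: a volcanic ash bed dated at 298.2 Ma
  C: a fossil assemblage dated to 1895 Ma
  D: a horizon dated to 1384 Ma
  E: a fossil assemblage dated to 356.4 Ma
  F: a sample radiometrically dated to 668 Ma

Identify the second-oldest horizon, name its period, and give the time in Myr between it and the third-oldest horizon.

D, in the Ectasian; 716 million years to F

Sorted oldest-first by Ma: C (1895), D (1384), F (668), A (405), E (356.4), B (298.2).
The second oldest is D at 1384 Ma, which lies in 1400–1200 Ma: the Ectasian.
The third oldest is F at 668 Ma; separation = |1384 − 668| = 716 Myr.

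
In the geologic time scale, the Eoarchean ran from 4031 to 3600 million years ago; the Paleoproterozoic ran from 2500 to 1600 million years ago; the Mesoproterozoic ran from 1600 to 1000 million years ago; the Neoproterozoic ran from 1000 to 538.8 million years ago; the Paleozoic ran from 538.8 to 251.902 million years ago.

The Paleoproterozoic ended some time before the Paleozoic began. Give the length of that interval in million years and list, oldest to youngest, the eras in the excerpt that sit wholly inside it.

1061.2 million years; Mesoproterozoic, Neoproterozoic

The Paleoproterozoic closes at 1600 Ma and the Paleozoic opens at 538.8 Ma, so the interval is 1600 − 538.8 = 1061.2 Myr.
An era fits inside if it starts at or after 1600 Ma and ends at or before 538.8 Ma; oldest first that gives Mesoproterozoic, Neoproterozoic.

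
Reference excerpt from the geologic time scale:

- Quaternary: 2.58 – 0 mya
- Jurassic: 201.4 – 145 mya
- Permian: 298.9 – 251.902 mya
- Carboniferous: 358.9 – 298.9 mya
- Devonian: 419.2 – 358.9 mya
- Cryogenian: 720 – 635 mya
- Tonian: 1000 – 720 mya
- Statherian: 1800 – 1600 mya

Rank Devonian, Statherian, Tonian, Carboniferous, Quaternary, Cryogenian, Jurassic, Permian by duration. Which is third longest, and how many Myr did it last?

Cryogenian, 85 million years

Start − end for each: Devonian 419.2 − 358.9 = 60.3; Statherian 1800 − 1600 = 200; Tonian 1000 − 720 = 280; Carboniferous 358.9 − 298.9 = 60; Quaternary 2.58 − 0 = 2.58; Cryogenian 720 − 635 = 85; Jurassic 201.4 − 145 = 56.4; Permian 298.9 − 251.902 = 46.998.
Ranking these from longest: Tonian > Statherian > Cryogenian > Devonian > Carboniferous > Jurassic > Permian > Quaternary.
Position 3 in that ranking is Cryogenian, which lasted 85 Myr.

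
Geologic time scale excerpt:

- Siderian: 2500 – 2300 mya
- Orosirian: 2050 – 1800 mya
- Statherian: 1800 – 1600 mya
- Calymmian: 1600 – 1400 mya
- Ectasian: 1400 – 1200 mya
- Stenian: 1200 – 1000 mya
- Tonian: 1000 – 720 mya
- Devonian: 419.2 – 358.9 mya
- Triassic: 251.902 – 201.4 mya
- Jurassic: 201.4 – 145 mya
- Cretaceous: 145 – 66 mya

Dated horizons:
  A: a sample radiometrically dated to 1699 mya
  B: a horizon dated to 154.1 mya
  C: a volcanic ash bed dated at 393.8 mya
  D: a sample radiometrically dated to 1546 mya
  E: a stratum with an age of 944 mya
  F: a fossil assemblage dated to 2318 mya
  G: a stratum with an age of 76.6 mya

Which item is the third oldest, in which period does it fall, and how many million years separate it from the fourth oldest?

D, in the Calymmian; 602 million years to E

Larger Ma means older, so oldest first: F 2318 > A 1699 > D 1546 > E 944 > C 393.8 > B 154.1 > G 76.6.
Counting 3 along gives D (1546 Ma); the excerpt puts that inside the Calymmian, 1600–1400 Ma.
Next in line is E (944 Ma), and 1546 − 944 = 602 Myr.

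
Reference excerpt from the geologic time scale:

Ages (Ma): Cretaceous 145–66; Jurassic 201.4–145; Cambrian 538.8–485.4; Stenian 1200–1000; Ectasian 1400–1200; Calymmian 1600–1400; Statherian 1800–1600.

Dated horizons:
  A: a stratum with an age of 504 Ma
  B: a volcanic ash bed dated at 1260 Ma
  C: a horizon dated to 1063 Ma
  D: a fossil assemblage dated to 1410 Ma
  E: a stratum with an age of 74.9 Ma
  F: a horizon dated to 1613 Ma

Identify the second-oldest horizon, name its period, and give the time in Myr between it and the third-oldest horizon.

D, in the Calymmian; 150 million years to B

Sorted oldest-first by Ma: F (1613), D (1410), B (1260), C (1063), A (504), E (74.9).
The second oldest is D at 1410 Ma, which lies in 1600–1400 Ma: the Calymmian.
The third oldest is B at 1260 Ma; separation = |1410 − 1260| = 150 Myr.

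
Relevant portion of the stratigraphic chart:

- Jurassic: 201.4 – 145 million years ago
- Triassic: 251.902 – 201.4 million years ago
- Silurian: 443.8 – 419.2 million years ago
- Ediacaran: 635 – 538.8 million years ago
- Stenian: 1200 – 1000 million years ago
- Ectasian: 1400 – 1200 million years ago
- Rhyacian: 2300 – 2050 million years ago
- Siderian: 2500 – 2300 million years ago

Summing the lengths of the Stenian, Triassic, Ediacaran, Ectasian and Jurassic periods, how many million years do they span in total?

603.102 million years

Each duration: Stenian = 200; Triassic = 50.502; Ediacaran = 96.2; Ectasian = 200; Jurassic = 56.4.
Sum: 200 + 50.502 + 96.2 + 200 + 56.4 = 603.102 Myr.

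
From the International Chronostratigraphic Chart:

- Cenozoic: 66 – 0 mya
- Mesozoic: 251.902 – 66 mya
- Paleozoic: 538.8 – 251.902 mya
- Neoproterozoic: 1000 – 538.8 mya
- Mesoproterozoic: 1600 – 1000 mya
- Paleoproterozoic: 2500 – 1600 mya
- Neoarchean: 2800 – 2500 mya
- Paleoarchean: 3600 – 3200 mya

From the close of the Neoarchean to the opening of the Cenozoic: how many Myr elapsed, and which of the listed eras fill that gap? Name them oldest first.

The Neoarchean closes at 2500 Ma and the Cenozoic opens at 66 Ma, so the interval is 2500 − 66 = 2434 Myr.
An era fits inside if it starts at or after 2500 Ma and ends at or before 66 Ma; oldest first that gives Paleoproterozoic, Mesoproterozoic, Neoproterozoic, Paleozoic, Mesozoic.

2434 million years; Paleoproterozoic, Mesoproterozoic, Neoproterozoic, Paleozoic, Mesozoic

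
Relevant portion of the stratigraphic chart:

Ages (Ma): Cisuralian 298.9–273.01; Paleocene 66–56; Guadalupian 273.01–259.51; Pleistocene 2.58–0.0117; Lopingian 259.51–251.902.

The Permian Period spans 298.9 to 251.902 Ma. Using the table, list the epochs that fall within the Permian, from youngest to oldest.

Epochs with both bounds inside 298.9–251.902 Ma: Lopingian (259.51–251.902), Guadalupian (273.01–259.51), Cisuralian (298.9–273.01).

Lopingian, Guadalupian, Cisuralian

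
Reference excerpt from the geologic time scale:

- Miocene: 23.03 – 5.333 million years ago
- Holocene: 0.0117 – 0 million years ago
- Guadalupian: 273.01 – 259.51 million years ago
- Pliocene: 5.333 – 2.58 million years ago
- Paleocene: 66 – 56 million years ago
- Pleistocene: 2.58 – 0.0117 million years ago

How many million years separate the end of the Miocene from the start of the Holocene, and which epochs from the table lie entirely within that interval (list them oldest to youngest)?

5.3213 million years; Pliocene, Pleistocene

The Miocene closes at 5.333 Ma and the Holocene opens at 0.0117 Ma, so the interval is 5.333 − 0.0117 = 5.3213 Myr.
An epoch fits inside if it starts at or after 5.333 Ma and ends at or before 0.0117 Ma; oldest first that gives Pliocene, Pleistocene.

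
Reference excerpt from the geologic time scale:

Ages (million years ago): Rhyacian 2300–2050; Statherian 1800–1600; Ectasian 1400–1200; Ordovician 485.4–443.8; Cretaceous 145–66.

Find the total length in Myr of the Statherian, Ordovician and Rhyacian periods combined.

Duration is start − end for each: (1800 − 1600) + (485.4 − 443.8) + (2300 − 2050).
That is 200 + 41.6 + 250, which totals 491.6 million years.

491.6 million years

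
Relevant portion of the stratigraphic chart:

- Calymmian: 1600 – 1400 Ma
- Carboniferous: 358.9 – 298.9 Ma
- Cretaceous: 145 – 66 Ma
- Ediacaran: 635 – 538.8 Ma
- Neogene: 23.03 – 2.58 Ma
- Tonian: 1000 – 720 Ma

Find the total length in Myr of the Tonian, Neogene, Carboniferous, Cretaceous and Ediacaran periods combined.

535.65 million years

Duration is start − end for each: (1000 − 720) + (23.03 − 2.58) + (358.9 − 298.9) + (145 − 66) + (635 − 538.8).
That is 280 + 20.45 + 60 + 79 + 96.2, which totals 535.65 million years.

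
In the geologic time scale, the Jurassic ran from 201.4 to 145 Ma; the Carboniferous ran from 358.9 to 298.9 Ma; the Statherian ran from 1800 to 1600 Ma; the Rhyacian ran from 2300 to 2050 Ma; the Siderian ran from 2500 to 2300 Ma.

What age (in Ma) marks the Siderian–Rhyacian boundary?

The Siderian ends and the Rhyacian begins at 2300 Ma.

2300 Ma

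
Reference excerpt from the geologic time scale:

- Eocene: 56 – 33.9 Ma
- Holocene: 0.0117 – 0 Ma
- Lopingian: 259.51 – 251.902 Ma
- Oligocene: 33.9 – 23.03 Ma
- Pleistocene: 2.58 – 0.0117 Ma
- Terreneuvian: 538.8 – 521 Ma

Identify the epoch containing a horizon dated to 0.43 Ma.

Pleistocene

0.43 Ma lies between 2.58 and 0.0117 Ma, so it falls in the Pleistocene.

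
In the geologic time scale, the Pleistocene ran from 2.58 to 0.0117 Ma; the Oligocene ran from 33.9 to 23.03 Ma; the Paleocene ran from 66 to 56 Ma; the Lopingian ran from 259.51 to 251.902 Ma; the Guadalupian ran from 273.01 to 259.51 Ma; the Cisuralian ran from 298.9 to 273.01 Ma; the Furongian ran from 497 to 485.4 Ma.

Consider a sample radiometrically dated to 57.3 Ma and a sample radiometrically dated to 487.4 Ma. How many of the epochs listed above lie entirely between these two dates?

3

487.4 Ma sits inside the Furongian (497–485.4) and 57.3 Ma inside the Paleocene (66–56); neither of those is wholly between the two dates.
The listed epochs lying completely between them are Cisuralian, Guadalupian, Lopingian — 3 in all.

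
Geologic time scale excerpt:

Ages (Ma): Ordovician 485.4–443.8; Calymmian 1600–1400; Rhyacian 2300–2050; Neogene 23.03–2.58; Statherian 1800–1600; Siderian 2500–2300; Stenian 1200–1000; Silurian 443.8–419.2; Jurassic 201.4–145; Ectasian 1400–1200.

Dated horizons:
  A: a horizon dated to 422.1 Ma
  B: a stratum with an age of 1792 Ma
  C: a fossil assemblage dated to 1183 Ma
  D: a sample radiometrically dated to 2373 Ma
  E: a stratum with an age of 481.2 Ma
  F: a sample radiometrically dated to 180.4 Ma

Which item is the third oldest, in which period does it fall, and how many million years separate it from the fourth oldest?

Sorted oldest-first by Ma: D (2373), B (1792), C (1183), E (481.2), A (422.1), F (180.4).
The third oldest is C at 1183 Ma, which lies in 1200–1000 Ma: the Stenian.
The fourth oldest is E at 481.2 Ma; separation = |1183 − 481.2| = 701.8 Myr.

C, in the Stenian; 701.8 million years to E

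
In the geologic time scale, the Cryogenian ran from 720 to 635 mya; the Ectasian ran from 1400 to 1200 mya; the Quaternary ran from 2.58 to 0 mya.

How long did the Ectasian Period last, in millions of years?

1400 − 1200 = 200 million years.

200 million years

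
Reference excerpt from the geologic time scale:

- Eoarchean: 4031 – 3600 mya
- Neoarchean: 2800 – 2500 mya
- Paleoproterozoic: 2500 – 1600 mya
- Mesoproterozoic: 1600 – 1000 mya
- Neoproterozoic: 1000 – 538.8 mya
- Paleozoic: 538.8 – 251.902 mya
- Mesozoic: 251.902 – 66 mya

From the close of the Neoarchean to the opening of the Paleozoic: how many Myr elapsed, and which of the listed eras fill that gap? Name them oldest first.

The Neoarchean closes at 2500 Ma and the Paleozoic opens at 538.8 Ma, so the interval is 2500 − 538.8 = 1961.2 Myr.
An era fits inside if it starts at or after 2500 Ma and ends at or before 538.8 Ma; oldest first that gives Paleoproterozoic, Mesoproterozoic, Neoproterozoic.

1961.2 million years; Paleoproterozoic, Mesoproterozoic, Neoproterozoic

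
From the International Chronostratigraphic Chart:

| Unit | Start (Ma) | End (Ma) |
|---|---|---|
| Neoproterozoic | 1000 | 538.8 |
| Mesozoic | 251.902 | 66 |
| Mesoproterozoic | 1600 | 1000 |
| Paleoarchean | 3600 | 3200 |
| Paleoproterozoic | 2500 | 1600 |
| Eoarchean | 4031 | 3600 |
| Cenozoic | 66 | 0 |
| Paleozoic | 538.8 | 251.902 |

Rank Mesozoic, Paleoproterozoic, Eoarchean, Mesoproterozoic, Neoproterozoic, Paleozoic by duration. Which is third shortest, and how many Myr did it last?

Start − end for each: Mesozoic 251.902 − 66 = 185.902; Paleoproterozoic 2500 − 1600 = 900; Eoarchean 4031 − 3600 = 431; Mesoproterozoic 1600 − 1000 = 600; Neoproterozoic 1000 − 538.8 = 461.2; Paleozoic 538.8 − 251.902 = 286.898.
Ranking these from shortest: Mesozoic < Paleozoic < Eoarchean < Neoproterozoic < Mesoproterozoic < Paleoproterozoic.
Position 3 in that ranking is Eoarchean, which lasted 431 Myr.

Eoarchean, 431 million years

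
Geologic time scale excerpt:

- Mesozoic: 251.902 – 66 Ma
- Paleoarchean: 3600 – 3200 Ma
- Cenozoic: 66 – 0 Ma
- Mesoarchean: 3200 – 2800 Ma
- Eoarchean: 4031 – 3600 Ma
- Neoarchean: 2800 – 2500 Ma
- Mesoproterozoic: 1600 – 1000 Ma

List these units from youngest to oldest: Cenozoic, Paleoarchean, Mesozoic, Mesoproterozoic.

Sorting by start age (ascending Ma, since larger Ma = older): Cenozoic began 66, Mesozoic began 251.902, Mesoproterozoic began 1600, Paleoarchean began 3600.

Cenozoic, Mesozoic, Mesoproterozoic, Paleoarchean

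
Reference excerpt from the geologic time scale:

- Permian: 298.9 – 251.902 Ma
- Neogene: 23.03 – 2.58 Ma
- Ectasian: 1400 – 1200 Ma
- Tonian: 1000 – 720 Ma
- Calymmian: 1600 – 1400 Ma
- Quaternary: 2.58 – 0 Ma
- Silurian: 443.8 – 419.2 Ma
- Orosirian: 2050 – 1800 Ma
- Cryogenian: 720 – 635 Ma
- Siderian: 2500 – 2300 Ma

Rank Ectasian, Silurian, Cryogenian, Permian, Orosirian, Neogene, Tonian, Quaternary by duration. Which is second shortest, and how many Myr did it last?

Neogene, 20.45 million years

Start − end for each: Ectasian 1400 − 1200 = 200; Silurian 443.8 − 419.2 = 24.6; Cryogenian 720 − 635 = 85; Permian 298.9 − 251.902 = 46.998; Orosirian 2050 − 1800 = 250; Neogene 23.03 − 2.58 = 20.45; Tonian 1000 − 720 = 280; Quaternary 2.58 − 0 = 2.58.
Ranking these from shortest: Quaternary < Neogene < Silurian < Permian < Cryogenian < Ectasian < Orosirian < Tonian.
Position 2 in that ranking is Neogene, which lasted 20.45 Myr.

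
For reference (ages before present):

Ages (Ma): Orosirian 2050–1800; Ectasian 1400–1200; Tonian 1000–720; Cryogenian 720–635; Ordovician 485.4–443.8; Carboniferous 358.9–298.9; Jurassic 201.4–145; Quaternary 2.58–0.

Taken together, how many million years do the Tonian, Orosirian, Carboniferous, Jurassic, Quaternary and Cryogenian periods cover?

Duration is start − end for each: (1000 − 720) + (2050 − 1800) + (358.9 − 298.9) + (201.4 − 145) + (2.58 − 0) + (720 − 635).
That is 280 + 250 + 60 + 56.4 + 2.58 + 85, which totals 733.98 million years.

733.98 million years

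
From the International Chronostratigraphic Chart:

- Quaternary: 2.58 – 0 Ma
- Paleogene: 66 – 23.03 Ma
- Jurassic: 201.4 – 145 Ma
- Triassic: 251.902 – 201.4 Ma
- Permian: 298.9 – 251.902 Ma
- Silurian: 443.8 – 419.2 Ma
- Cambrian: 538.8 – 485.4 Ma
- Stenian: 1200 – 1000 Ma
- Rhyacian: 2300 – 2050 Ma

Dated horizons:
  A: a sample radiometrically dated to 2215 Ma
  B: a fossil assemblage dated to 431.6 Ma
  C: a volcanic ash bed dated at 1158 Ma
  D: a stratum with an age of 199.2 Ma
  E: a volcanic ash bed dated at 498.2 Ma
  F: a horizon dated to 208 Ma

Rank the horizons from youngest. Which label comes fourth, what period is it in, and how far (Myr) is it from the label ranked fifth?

E, in the Cambrian; 659.8 million years to C

Smaller Ma means younger, so youngest first: D 199.2 < F 208 < B 431.6 < E 498.2 < C 1158 < A 2215.
Counting 4 along gives E (498.2 Ma); the excerpt puts that inside the Cambrian, 538.8–485.4 Ma.
Next in line is C (1158 Ma), and 1158 − 498.2 = 659.8 Myr.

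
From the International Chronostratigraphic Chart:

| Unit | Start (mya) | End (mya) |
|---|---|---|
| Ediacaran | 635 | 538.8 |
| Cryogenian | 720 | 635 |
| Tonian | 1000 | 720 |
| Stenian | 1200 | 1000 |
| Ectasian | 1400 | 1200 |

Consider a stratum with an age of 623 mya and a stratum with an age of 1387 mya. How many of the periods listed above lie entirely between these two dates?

3

The older date is 1387 Ma and the younger is 623 Ma.
Periods with start < 1387 and end > 623 Ma: Stenian (1200–1000), Tonian (1000–720), Cryogenian (720–635).
That is 3 complete periods.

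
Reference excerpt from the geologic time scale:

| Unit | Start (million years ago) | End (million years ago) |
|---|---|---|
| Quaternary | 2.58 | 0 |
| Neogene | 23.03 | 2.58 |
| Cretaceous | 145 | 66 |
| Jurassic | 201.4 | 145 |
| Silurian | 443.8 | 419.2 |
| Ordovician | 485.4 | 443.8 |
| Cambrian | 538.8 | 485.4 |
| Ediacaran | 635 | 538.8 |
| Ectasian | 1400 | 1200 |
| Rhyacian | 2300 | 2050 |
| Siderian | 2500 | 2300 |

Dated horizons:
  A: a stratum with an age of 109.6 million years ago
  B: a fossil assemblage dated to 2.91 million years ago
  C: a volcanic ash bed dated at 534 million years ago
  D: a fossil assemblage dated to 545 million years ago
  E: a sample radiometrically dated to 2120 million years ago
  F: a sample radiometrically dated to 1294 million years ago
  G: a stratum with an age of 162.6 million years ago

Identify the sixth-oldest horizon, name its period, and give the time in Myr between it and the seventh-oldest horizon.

A, in the Cretaceous; 106.69 million years to B

Sorted oldest-first by Ma: E (2120), F (1294), D (545), C (534), G (162.6), A (109.6), B (2.91).
The sixth oldest is A at 109.6 Ma, which lies in 145–66 Ma: the Cretaceous.
The seventh oldest is B at 2.91 Ma; separation = |109.6 − 2.91| = 106.69 Myr.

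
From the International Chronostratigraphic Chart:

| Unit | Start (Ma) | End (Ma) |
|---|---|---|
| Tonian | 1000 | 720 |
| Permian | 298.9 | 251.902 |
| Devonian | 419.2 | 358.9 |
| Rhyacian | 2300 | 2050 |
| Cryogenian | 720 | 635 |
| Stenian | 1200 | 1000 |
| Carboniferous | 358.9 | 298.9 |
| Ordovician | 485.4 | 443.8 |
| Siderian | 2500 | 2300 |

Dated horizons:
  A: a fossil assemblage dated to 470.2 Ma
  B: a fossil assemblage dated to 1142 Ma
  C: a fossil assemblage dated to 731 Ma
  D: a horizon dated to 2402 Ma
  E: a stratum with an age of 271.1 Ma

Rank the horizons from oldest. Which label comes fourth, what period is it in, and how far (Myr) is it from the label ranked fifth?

Sorted oldest-first by Ma: D (2402), B (1142), C (731), A (470.2), E (271.1).
The fourth oldest is A at 470.2 Ma, which lies in 485.4–443.8 Ma: the Ordovician.
The fifth oldest is E at 271.1 Ma; separation = |470.2 − 271.1| = 199.1 Myr.

A, in the Ordovician; 199.1 million years to E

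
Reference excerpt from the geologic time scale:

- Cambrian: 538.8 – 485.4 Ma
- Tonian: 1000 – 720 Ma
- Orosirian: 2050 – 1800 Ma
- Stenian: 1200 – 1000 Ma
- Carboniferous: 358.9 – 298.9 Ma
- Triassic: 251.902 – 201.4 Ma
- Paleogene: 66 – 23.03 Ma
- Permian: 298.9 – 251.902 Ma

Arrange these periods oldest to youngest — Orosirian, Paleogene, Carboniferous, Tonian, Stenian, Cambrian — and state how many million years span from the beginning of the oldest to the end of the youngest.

Orosirian, Stenian, Tonian, Cambrian, Carboniferous, Paleogene; total span 2026.97 Myr

From the excerpt: Orosirian 2050–1800; Paleogene 66–23.03; Carboniferous 358.9–298.9; Tonian 1000–720; Stenian 1200–1000; Cambrian 538.8–485.4 (Ma).
Larger Ma is earlier, so the oldest is Orosirian and the youngest is Paleogene; oldest to youngest: Orosirian, Stenian, Tonian, Cambrian, Carboniferous, Paleogene.
Oldest start 2050 minus youngest end 23.03 gives 2026.97 Myr overall.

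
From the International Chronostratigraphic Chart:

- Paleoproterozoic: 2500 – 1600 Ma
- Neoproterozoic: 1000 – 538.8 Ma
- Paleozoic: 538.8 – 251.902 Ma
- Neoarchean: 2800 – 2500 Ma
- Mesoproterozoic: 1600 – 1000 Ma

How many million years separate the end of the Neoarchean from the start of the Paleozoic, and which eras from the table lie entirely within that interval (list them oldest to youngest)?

End of Neoarchean = 2500 Ma; start of Paleozoic = 538.8 Ma.
Gap = 2500 − 538.8 = 1961.2 Myr.
Eras wholly inside 2500–538.8 Ma: Paleoproterozoic (2500–1600), Mesoproterozoic (1600–1000), Neoproterozoic (1000–538.8).

1961.2 million years; Paleoproterozoic, Mesoproterozoic, Neoproterozoic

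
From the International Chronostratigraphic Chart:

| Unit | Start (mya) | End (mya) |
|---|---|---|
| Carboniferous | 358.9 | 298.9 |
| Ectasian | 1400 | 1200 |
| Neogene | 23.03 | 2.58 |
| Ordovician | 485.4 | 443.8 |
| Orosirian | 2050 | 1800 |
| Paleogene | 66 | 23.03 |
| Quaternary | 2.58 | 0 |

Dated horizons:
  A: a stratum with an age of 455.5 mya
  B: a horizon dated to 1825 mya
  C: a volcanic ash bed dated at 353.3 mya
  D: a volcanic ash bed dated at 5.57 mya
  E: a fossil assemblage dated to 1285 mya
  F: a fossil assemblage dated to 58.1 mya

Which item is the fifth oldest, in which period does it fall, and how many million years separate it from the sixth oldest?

F, in the Paleogene; 52.53 million years to D

Sorted oldest-first by Ma: B (1825), E (1285), A (455.5), C (353.3), F (58.1), D (5.57).
The fifth oldest is F at 58.1 Ma, which lies in 66–23.03 Ma: the Paleogene.
The sixth oldest is D at 5.57 Ma; separation = |58.1 − 5.57| = 52.53 Myr.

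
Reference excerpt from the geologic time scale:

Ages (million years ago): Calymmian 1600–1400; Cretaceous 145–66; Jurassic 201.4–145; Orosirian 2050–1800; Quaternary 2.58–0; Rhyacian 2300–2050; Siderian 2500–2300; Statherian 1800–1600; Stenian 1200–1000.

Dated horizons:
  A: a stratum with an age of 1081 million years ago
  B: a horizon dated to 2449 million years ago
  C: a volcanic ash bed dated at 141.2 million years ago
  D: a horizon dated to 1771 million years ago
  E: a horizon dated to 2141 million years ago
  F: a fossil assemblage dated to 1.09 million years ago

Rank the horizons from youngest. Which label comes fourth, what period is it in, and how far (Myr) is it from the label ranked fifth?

Sorted youngest-first by Ma: F (1.09), C (141.2), A (1081), D (1771), E (2141), B (2449).
The fourth youngest is D at 1771 Ma, which lies in 1800–1600 Ma: the Statherian.
The fifth youngest is E at 2141 Ma; separation = |1771 − 2141| = 370 Myr.

D, in the Statherian; 370 million years to E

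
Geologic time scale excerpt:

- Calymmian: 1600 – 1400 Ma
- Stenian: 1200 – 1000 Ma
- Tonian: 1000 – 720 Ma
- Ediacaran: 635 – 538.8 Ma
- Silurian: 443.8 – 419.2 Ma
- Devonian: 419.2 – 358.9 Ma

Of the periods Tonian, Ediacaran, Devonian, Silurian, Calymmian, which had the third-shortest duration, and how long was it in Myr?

Ediacaran, 96.2 million years

Durations: Tonian 280; Ediacaran 96.2; Devonian 60.3; Silurian 24.6; Calymmian 200 Myr.
Sorted shortest-first: Silurian (24.6), Devonian (60.3), Ediacaran (96.2), Calymmian (200), Tonian (280).
The third shortest is Ediacaran at 96.2 Myr.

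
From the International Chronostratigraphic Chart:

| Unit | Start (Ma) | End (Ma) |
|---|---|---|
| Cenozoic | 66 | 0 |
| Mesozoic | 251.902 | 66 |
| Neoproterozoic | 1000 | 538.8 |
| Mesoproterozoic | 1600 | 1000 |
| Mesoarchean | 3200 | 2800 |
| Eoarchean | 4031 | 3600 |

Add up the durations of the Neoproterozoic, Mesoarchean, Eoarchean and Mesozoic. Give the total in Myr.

1478.102 million years

Duration is start − end for each: (1000 − 538.8) + (3200 − 2800) + (4031 − 3600) + (251.902 − 66).
That is 461.2 + 400 + 431 + 185.902, which totals 1478.102 million years.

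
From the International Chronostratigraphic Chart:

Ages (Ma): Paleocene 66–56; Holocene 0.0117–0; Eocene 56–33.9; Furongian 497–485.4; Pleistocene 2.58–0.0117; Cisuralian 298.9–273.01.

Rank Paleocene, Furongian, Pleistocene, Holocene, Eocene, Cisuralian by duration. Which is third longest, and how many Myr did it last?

Durations: Paleocene 10; Furongian 11.6; Pleistocene 2.5683; Holocene 0.0117; Eocene 22.1; Cisuralian 25.89 Myr.
Sorted longest-first: Cisuralian (25.89), Eocene (22.1), Furongian (11.6), Paleocene (10), Pleistocene (2.5683), Holocene (0.0117).
The third longest is Furongian at 11.6 Myr.

Furongian, 11.6 million years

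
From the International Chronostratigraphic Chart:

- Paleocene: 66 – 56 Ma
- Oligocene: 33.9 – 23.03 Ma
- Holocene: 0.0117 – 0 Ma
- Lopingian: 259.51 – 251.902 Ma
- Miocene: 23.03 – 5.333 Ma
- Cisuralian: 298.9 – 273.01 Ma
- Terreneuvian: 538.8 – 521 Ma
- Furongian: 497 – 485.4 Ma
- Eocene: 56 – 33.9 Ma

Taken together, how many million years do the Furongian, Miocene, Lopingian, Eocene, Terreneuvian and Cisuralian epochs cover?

102.695 million years

Each duration: Furongian = 11.6; Miocene = 17.697; Lopingian = 7.608; Eocene = 22.1; Terreneuvian = 17.8; Cisuralian = 25.89.
Sum: 11.6 + 17.697 + 7.608 + 22.1 + 17.8 + 25.89 = 102.695 Myr.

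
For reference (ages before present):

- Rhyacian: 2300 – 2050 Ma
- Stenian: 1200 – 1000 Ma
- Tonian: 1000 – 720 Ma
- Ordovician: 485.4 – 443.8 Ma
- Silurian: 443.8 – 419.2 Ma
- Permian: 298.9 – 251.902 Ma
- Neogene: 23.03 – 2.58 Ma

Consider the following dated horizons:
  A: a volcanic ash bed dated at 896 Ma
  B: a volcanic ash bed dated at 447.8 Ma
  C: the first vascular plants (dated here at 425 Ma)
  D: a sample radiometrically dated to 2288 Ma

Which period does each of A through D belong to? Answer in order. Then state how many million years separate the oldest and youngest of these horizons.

Match each age against the start–end ranges in the excerpt: A = 896 Ma → Tonian (1000–720); B = 447.8 Ma → Ordovician (485.4–443.8); C = 425 Ma → Silurian (443.8–419.2); D = 2288 Ma → Rhyacian (2300–2050).
The largest age is 2288 Ma and the smallest is 425 Ma; their difference is 1863 Myr.

A — Tonian; B — Ordovician; C — Silurian; D — Rhyacian; span 1863 million years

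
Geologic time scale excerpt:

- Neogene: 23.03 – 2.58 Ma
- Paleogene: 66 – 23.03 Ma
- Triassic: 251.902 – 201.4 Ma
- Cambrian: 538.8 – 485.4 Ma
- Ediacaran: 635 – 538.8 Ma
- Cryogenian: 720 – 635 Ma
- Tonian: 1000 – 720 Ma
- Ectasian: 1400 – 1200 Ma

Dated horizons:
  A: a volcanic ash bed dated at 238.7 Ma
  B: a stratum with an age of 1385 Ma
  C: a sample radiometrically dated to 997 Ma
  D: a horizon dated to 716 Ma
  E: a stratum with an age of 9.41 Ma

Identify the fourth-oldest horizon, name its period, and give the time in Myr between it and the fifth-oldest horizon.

A, in the Triassic; 229.29 million years to E

Sorted oldest-first by Ma: B (1385), C (997), D (716), A (238.7), E (9.41).
The fourth oldest is A at 238.7 Ma, which lies in 251.902–201.4 Ma: the Triassic.
The fifth oldest is E at 9.41 Ma; separation = |238.7 − 9.41| = 229.29 Myr.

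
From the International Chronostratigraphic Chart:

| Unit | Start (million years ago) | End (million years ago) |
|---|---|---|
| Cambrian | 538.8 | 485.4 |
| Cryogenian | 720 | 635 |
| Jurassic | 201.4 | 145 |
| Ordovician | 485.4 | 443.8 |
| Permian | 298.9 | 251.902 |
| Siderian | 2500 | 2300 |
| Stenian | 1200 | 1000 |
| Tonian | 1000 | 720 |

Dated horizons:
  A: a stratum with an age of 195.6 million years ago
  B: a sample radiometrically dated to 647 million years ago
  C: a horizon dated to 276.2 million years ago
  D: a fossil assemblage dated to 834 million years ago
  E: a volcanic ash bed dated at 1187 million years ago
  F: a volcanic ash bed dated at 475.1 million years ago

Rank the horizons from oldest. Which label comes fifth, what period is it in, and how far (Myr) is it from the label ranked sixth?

Sorted oldest-first by Ma: E (1187), D (834), B (647), F (475.1), C (276.2), A (195.6).
The fifth oldest is C at 276.2 Ma, which lies in 298.9–251.902 Ma: the Permian.
The sixth oldest is A at 195.6 Ma; separation = |276.2 − 195.6| = 80.6 Myr.

C, in the Permian; 80.6 million years to A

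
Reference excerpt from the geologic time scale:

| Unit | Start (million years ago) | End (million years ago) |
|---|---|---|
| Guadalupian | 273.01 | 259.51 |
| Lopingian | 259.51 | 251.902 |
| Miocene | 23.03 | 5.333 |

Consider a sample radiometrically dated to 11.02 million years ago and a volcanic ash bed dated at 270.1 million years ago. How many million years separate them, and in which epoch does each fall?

259.08 million years apart; the first in the Miocene, the second in the Guadalupian

Elapsed time: 270.1 − 11.02 = 259.08 Myr.
11.02 Ma lies within 23.03–5.333 Ma: Miocene.
270.1 Ma lies within 273.01–259.51 Ma: Guadalupian.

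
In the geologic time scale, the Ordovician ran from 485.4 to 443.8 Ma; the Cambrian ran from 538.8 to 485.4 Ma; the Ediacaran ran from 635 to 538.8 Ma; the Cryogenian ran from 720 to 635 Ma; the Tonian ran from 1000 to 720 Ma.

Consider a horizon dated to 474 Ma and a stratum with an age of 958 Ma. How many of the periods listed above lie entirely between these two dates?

958 Ma sits inside the Tonian (1000–720) and 474 Ma inside the Ordovician (485.4–443.8); neither of those is wholly between the two dates.
The listed periods lying completely between them are Cryogenian, Ediacaran, Cambrian — 3 in all.

3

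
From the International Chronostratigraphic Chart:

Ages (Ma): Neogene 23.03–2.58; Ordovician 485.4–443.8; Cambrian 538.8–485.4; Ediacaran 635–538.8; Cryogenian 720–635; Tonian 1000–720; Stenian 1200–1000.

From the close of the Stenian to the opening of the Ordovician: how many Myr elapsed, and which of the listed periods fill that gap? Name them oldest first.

514.6 million years; Tonian, Cryogenian, Ediacaran, Cambrian

The Stenian closes at 1000 Ma and the Ordovician opens at 485.4 Ma, so the interval is 1000 − 485.4 = 514.6 Myr.
A period fits inside if it starts at or after 1000 Ma and ends at or before 485.4 Ma; oldest first that gives Tonian, Cryogenian, Ediacaran, Cambrian.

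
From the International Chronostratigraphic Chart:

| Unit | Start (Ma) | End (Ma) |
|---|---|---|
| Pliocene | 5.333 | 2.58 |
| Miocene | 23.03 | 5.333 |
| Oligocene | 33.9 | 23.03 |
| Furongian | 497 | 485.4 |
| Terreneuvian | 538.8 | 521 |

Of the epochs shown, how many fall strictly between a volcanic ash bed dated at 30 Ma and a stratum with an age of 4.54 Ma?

1

30 Ma sits inside the Oligocene (33.9–23.03) and 4.54 Ma inside the Pliocene (5.333–2.58); neither of those is wholly between the two dates.
The listed epochs lying completely between them are Miocene — 1 in all.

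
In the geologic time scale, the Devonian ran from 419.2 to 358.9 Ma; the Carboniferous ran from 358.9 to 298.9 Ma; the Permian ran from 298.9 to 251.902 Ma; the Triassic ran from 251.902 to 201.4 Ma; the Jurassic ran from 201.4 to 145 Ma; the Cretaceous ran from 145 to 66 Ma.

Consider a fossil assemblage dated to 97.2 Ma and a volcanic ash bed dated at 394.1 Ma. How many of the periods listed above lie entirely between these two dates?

4

The older date is 394.1 Ma and the younger is 97.2 Ma.
Periods with start < 394.1 and end > 97.2 Ma: Carboniferous (358.9–298.9), Permian (298.9–251.902), Triassic (251.902–201.4), Jurassic (201.4–145).
That is 4 complete periods.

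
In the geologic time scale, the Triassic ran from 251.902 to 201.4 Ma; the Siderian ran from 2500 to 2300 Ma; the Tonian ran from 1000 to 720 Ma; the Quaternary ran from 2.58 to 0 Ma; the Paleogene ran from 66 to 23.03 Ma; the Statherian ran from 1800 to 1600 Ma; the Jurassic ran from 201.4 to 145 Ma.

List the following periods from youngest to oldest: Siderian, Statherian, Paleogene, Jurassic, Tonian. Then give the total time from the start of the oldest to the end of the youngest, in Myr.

From the excerpt: Siderian 2500–2300; Statherian 1800–1600; Paleogene 66–23.03; Jurassic 201.4–145; Tonian 1000–720 (Ma).
Larger Ma is earlier, so the oldest is Siderian and the youngest is Paleogene; youngest to oldest: Paleogene, Jurassic, Tonian, Statherian, Siderian.
Oldest start 2500 minus youngest end 23.03 gives 2476.97 Myr overall.

Paleogene, Jurassic, Tonian, Statherian, Siderian; total span 2476.97 Myr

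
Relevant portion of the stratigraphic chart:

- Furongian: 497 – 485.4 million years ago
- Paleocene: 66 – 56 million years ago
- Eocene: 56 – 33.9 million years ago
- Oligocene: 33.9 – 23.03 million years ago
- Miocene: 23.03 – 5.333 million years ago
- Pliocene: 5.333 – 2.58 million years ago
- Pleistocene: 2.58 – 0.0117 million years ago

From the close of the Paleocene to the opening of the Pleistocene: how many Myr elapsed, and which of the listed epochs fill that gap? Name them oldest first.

End of Paleocene = 56 Ma; start of Pleistocene = 2.58 Ma.
Gap = 56 − 2.58 = 53.42 Myr.
Epochs wholly inside 56–2.58 Ma: Eocene (56–33.9), Oligocene (33.9–23.03), Miocene (23.03–5.333), Pliocene (5.333–2.58).

53.42 million years; Eocene, Oligocene, Miocene, Pliocene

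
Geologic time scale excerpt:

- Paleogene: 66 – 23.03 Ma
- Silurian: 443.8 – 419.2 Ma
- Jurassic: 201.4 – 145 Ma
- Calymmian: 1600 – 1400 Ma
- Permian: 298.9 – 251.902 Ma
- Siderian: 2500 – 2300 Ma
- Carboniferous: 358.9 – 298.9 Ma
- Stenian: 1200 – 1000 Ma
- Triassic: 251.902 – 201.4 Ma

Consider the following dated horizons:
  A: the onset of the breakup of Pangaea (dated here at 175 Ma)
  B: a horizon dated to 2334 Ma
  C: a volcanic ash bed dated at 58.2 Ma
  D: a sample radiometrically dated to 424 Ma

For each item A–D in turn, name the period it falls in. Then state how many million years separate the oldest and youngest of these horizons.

A — Jurassic; B — Siderian; C — Paleogene; D — Silurian; span 2275.8 million years

A: 175 Ma lies in 201.4–145 Ma, so Jurassic.
B: 2334 Ma lies in 2500–2300 Ma, so Siderian.
C: 58.2 Ma lies in 66–23.03 Ma, so Paleogene.
D: 424 Ma lies in 443.8–419.2 Ma, so Silurian.
Oldest = 2334 Ma, youngest = 58.2 Ma → span 2275.8 Myr.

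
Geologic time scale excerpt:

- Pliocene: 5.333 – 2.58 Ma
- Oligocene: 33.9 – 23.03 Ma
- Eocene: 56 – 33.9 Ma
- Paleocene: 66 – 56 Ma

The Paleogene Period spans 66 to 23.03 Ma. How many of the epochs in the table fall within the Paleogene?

3

Epochs inside 66–23.03 Ma: Paleocene, Eocene, Oligocene — 3 in total.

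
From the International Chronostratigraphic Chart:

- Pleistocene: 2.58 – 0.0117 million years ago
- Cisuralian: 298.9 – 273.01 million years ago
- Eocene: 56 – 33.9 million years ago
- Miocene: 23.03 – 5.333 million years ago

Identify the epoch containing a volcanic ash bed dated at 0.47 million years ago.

0.47 Ma lies between 2.58 and 0.0117 Ma, so it falls in the Pleistocene.

Pleistocene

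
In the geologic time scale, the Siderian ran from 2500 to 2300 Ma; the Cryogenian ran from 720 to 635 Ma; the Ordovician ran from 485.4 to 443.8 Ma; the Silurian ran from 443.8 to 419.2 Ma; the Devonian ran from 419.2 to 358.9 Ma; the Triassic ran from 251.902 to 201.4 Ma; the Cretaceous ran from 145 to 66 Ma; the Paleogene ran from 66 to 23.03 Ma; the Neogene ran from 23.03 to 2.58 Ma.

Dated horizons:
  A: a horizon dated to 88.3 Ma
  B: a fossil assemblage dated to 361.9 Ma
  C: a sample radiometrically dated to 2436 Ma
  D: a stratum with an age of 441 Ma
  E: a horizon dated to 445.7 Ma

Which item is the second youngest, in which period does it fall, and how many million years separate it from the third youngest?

B, in the Devonian; 79.1 million years to D

Sorted youngest-first by Ma: A (88.3), B (361.9), D (441), E (445.7), C (2436).
The second youngest is B at 361.9 Ma, which lies in 419.2–358.9 Ma: the Devonian.
The third youngest is D at 441 Ma; separation = |361.9 − 441| = 79.1 Myr.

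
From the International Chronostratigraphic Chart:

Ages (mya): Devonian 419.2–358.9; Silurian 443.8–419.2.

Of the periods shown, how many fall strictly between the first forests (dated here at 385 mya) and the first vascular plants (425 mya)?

0

Checking each listed span, none has both start < 425 Ma and end > 385 Ma — every period straddles one of the two dates or lies outside them — so the count is 0.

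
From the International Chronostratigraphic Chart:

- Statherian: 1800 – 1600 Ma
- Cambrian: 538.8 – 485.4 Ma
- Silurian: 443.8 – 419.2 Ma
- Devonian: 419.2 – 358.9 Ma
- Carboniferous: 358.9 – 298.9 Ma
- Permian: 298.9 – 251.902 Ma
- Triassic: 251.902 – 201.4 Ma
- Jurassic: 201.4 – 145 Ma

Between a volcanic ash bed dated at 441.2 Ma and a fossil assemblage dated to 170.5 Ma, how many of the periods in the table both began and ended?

4

The older date is 441.2 Ma and the younger is 170.5 Ma.
Periods with start < 441.2 and end > 170.5 Ma: Devonian (419.2–358.9), Carboniferous (358.9–298.9), Permian (298.9–251.902), Triassic (251.902–201.4).
That is 4 complete periods.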